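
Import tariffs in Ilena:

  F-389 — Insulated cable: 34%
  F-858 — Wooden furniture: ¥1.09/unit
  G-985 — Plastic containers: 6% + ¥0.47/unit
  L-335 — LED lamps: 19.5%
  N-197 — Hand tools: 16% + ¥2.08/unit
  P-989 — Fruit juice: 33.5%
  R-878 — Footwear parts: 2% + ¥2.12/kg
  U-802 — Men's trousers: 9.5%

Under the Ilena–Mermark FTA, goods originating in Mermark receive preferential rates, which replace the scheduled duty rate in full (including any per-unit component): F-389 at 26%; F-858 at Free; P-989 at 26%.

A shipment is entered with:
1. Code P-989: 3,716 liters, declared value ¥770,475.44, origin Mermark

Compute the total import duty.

Line 1 (P-989, Mermark, 3,716 liters, ¥770,475.44):
Base rate for P-989 is 33.5%.
Origin Mermark qualifies under the Ilena–Mermark agreement and P-989 is covered: preferential rate 26% applies instead.
Duty = ¥770,475.44 × 26% = ¥200,323.61.

¥200,323.61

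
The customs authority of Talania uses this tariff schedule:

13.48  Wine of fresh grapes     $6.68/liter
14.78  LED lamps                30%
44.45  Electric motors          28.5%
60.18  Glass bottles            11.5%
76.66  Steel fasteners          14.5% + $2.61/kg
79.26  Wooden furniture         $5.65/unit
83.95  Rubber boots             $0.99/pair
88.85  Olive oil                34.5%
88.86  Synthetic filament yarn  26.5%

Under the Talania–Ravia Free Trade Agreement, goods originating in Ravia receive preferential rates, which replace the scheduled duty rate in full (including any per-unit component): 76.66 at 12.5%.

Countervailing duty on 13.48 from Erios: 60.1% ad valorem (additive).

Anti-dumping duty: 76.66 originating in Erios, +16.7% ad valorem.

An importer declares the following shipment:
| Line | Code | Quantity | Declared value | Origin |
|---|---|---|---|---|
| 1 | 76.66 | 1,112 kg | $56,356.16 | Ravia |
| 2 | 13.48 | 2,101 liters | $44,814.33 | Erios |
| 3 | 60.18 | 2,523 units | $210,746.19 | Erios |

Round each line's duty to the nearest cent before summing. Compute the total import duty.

Line 1 (76.66, Ravia, 1,112 kg, $56,356.16):
Base rate for 76.66 is 14.5% + $2.61/kg.
Origin Ravia qualifies under the Talania–Ravia agreement and 76.66 is covered: preferential rate 12.5% applies instead.
The additional-duty order on 76.66 targets Erios, not Ravia; it does not apply.
Duty = $56,356.16 × 12.5% = $7,044.52.
Line 2 (13.48, Erios, 2,101 liters, $44,814.33):
Base rate for 13.48 is $6.68/liter.
Additional duty on 13.48 from Erios: +60.1% ad valorem. Applied ad valorem rate = 60.1%.
Duty = $44,814.33 × 60.1% + 2,101 × $6.68 = $40,968.09.
Line 3 (60.18, Erios, 2,523 units, $210,746.19):
Base rate for 60.18 is 11.5%.
Duty = $210,746.19 × 11.5% = $24,235.81.
Total = $7,044.52 + $40,968.09 + $24,235.81 = $72,248.42.

$72,248.42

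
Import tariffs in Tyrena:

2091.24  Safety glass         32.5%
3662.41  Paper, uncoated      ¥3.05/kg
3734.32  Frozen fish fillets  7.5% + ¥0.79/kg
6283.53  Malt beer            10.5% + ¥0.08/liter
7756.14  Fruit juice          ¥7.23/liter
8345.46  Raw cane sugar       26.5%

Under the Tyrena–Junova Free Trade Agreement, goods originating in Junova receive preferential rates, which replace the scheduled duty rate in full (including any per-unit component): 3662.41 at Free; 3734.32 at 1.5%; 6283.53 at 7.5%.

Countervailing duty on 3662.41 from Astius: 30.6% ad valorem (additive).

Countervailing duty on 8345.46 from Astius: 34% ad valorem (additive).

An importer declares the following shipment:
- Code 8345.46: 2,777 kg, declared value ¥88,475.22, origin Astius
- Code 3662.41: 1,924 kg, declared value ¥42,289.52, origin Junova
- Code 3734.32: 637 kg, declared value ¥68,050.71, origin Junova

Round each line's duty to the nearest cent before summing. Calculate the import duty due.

Line 1 (8345.46, Astius, 2,777 kg, ¥88,475.22):
Base rate for 8345.46 is 26.5%.
Additional duty on 8345.46 from Astius: +34%. Applied ad valorem rate: 26.5% + 34% = 60.5%.
Duty = ¥88,475.22 × 60.5% = ¥53,527.51.
Line 2 (3662.41, Junova, 1,924 kg, ¥42,289.52):
Base rate for 3662.41 is ¥3.05/kg.
Origin Junova qualifies under the Tyrena–Junova agreement and 3662.41 is covered: preferential rate Free applies instead.
The additional-duty order on 3662.41 targets Astius, not Junova; it does not apply.
Duty = ¥42,289.52 × 0% = ¥0.00.
Line 3 (3734.32, Junova, 637 kg, ¥68,050.71):
Base rate for 3734.32 is 7.5% + ¥0.79/kg.
Origin Junova qualifies under the Tyrena–Junova agreement and 3734.32 is covered: preferential rate 1.5% applies instead.
Duty = ¥68,050.71 × 1.5% = ¥1,020.76.
Total = ¥53,527.51 + ¥0.00 + ¥1,020.76 = ¥54,548.27.

¥54,548.27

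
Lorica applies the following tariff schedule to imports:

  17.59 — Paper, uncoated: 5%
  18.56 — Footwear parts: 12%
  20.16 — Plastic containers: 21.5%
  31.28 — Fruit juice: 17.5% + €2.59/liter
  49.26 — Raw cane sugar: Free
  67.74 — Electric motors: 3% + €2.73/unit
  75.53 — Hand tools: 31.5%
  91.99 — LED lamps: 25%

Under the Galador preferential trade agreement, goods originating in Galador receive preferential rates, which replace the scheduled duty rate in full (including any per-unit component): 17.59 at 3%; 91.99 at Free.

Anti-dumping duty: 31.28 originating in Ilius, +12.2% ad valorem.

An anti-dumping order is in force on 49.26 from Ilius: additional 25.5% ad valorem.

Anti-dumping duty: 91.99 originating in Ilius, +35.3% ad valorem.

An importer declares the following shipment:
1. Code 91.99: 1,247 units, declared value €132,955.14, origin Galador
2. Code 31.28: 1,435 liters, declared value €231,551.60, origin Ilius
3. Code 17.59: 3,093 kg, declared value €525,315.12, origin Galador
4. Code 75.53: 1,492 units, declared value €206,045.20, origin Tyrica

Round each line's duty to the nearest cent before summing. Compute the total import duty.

€153,151.17

Line 1 (91.99, Galador, 1,247 units, €132,955.14):
Base rate for 91.99 is 25%.
Origin Galador qualifies under the Lorica–Galador agreement and 91.99 is covered: preferential rate Free applies instead.
The additional-duty order on 91.99 targets Ilius, not Galador; it does not apply.
Duty = €132,955.14 × 0% = €0.00.
Line 2 (31.28, Ilius, 1,435 liters, €231,551.60):
Base rate for 31.28 is 17.5% + €2.59/liter.
Additional duty on 31.28 from Ilius: +12.2%. Applied ad valorem rate: 17.5% + 12.2% = 29.7%.
Duty = €231,551.60 × 29.7% + 1,435 × €2.59 = €72,487.48.
Line 3 (17.59, Galador, 3,093 kg, €525,315.12):
Base rate for 17.59 is 5%.
Origin Galador qualifies under the Lorica–Galador agreement and 17.59 is covered: preferential rate 3% applies instead.
Duty = €525,315.12 × 3% = €15,759.45.
Line 4 (75.53, Tyrica, 1,492 units, €206,045.20):
Base rate for 75.53 is 31.5%.
Duty = €206,045.20 × 31.5% = €64,904.24.
Total = €0.00 + €72,487.48 + €15,759.45 + €64,904.24 = €153,151.17.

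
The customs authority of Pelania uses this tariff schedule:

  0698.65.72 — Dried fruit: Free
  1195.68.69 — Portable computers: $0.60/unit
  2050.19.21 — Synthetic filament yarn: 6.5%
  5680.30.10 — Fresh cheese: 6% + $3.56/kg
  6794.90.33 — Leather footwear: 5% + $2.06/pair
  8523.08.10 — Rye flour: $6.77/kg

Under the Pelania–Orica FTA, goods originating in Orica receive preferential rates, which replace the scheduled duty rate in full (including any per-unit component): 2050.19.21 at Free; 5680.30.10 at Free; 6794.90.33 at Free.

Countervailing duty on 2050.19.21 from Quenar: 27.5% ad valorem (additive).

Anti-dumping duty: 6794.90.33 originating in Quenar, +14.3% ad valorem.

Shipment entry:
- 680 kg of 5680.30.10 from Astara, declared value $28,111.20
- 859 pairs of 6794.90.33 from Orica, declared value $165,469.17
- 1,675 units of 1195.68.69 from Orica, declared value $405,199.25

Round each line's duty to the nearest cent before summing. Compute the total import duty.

Line 1 (5680.30.10, Astara, 680 kg, $28,111.20):
Base rate for 5680.30.10 is 6% + $3.56/kg.
5680.30.10 has an FTA preferential rate, but origin Astara is not Orica; base rate stands.
Duty = $28,111.20 × 6% + 680 × $3.56 = $4,107.47.
Line 2 (6794.90.33, Orica, 859 pairs, $165,469.17):
Base rate for 6794.90.33 is 5% + $2.06/pair.
Origin Orica qualifies under the Pelania–Orica agreement and 6794.90.33 is covered: preferential rate Free applies instead.
The additional-duty order on 6794.90.33 targets Quenar, not Orica; it does not apply.
Duty = $165,469.17 × 0% = $0.00.
Line 3 (1195.68.69, Orica, 1,675 units, $405,199.25):
Base rate for 1195.68.69 is $0.60/unit.
Origin Orica is the FTA partner but 1195.68.69 is not on the preference list; base rate stands.
Duty = 1,675 × $0.60 = $1,005.00.
Total = $4,107.47 + $0.00 + $1,005.00 = $5,112.47.

$5,112.47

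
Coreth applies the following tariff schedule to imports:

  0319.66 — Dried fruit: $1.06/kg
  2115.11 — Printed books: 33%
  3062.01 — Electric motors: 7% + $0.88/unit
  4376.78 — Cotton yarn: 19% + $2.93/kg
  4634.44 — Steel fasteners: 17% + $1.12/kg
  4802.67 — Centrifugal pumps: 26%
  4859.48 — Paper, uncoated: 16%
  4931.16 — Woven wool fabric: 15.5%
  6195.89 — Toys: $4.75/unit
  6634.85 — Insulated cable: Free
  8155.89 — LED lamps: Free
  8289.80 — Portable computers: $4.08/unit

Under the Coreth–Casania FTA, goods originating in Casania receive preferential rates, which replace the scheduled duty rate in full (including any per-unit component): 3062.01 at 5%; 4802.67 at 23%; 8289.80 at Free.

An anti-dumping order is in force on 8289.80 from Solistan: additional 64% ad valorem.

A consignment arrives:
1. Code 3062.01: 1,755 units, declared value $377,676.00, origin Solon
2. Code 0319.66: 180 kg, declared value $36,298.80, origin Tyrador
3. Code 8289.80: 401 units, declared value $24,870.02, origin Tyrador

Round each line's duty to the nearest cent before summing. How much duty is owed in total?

$29,808.60

Line 1 (3062.01, Solon, 1,755 units, $377,676.00):
Base rate for 3062.01 is 7% + $0.88/unit.
3062.01 has an FTA preferential rate, but origin Solon is not Casania; base rate stands.
Duty = $377,676.00 × 7% + 1,755 × $0.88 = $27,981.72.
Line 2 (0319.66, Tyrador, 180 kg, $36,298.80):
Base rate for 0319.66 is $1.06/kg.
Duty = 180 × $1.06 = $190.80.
Line 3 (8289.80, Tyrador, 401 units, $24,870.02):
Base rate for 8289.80 is $4.08/unit.
8289.80 has an FTA preferential rate, but origin Tyrador is not Casania; base rate stands.
The additional-duty order on 8289.80 targets Solistan, not Tyrador; it does not apply.
Duty = 401 × $4.08 = $1,636.08.
Total = $27,981.72 + $190.80 + $1,636.08 = $29,808.60.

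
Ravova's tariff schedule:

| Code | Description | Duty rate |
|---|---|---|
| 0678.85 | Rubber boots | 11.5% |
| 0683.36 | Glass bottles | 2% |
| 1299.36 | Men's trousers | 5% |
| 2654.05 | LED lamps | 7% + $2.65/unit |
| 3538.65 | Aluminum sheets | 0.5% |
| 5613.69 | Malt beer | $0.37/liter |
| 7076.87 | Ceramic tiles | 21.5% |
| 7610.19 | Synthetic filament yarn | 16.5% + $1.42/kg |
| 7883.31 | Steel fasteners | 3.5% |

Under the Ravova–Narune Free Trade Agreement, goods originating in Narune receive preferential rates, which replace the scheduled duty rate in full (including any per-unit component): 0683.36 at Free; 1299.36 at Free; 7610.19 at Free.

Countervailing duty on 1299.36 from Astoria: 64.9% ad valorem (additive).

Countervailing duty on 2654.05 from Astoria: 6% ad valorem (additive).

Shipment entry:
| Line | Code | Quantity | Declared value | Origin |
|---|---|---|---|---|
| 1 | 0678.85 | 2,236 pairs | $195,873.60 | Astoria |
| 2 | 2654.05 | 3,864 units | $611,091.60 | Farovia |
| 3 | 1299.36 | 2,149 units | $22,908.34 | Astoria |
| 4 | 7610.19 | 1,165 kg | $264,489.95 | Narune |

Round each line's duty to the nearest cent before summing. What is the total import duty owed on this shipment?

Line 1 (0678.85, Astoria, 2,236 pairs, $195,873.60):
Base rate for 0678.85 is 11.5%.
Duty = $195,873.60 × 11.5% = $22,525.46.
Line 2 (2654.05, Farovia, 3,864 units, $611,091.60):
Base rate for 2654.05 is 7% + $2.65/unit.
The additional-duty order on 2654.05 targets Astoria, not Farovia; it does not apply.
Duty = $611,091.60 × 7% + 3,864 × $2.65 = $53,016.01.
Line 3 (1299.36, Astoria, 2,149 units, $22,908.34):
Base rate for 1299.36 is 5%.
1299.36 has an FTA preferential rate, but origin Astoria is not Narune; base rate stands.
Additional duty on 1299.36 from Astoria: +64.9%. Applied ad valorem rate: 5% + 64.9% = 69.9%.
Duty = $22,908.34 × 69.9% = $16,012.93.
Line 4 (7610.19, Narune, 1,165 kg, $264,489.95):
Base rate for 7610.19 is 16.5% + $1.42/kg.
Origin Narune qualifies under the Ravova–Narune agreement and 7610.19 is covered: preferential rate Free applies instead.
Duty = $264,489.95 × 0% = $0.00.
Total = $22,525.46 + $53,016.01 + $16,012.93 + $0.00 = $91,554.40.

$91,554.40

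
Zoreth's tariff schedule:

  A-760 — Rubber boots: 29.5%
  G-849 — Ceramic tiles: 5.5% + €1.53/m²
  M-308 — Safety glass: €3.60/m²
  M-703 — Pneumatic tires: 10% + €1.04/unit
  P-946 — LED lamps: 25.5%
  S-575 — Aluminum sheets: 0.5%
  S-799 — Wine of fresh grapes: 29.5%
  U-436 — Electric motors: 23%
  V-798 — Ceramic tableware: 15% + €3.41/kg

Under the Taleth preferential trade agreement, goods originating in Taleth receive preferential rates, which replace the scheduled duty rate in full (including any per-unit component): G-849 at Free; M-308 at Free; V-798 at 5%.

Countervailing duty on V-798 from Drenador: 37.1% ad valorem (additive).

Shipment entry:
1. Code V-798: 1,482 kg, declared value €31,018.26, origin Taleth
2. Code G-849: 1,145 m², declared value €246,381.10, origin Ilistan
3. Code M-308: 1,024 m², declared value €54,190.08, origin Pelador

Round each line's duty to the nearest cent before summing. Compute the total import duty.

Line 1 (V-798, Taleth, 1,482 kg, €31,018.26):
Base rate for V-798 is 15% + €3.41/kg.
Origin Taleth qualifies under the Zoreth–Taleth agreement and V-798 is covered: preferential rate 5% applies instead.
The additional-duty order on V-798 targets Drenador, not Taleth; it does not apply.
Duty = €31,018.26 × 5% = €1,550.91.
Line 2 (G-849, Ilistan, 1,145 m², €246,381.10):
Base rate for G-849 is 5.5% + €1.53/m².
G-849 has an FTA preferential rate, but origin Ilistan is not Taleth; base rate stands.
Duty = €246,381.10 × 5.5% + 1,145 × €1.53 = €15,302.81.
Line 3 (M-308, Pelador, 1,024 m², €54,190.08):
Base rate for M-308 is €3.60/m².
M-308 has an FTA preferential rate, but origin Pelador is not Taleth; base rate stands.
Duty = 1,024 × €3.60 = €3,686.40.
Total = €1,550.91 + €15,302.81 + €3,686.40 = €20,540.12.

€20,540.12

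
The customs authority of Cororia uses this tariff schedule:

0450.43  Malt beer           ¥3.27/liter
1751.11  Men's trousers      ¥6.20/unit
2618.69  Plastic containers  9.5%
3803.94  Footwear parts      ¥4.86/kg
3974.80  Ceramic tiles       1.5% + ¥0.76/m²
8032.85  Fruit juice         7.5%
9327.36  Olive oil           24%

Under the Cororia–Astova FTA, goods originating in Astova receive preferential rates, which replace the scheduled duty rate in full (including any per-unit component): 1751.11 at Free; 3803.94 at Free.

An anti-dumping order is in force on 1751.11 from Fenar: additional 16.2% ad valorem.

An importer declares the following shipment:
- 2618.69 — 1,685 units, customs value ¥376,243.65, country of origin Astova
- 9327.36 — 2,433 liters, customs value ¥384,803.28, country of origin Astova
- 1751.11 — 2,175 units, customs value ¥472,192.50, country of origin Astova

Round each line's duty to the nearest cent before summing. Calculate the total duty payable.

¥128,095.94

Line 1 (2618.69, Astova, 1,685 units, ¥376,243.65):
Base rate for 2618.69 is 9.5%.
Origin Astova is the FTA partner but 2618.69 is not on the preference list; base rate stands.
Duty = ¥376,243.65 × 9.5% = ¥35,743.15.
Line 2 (9327.36, Astova, 2,433 liters, ¥384,803.28):
Base rate for 9327.36 is 24%.
Origin Astova is the FTA partner but 9327.36 is not on the preference list; base rate stands.
Duty = ¥384,803.28 × 24% = ¥92,352.79.
Line 3 (1751.11, Astova, 2,175 units, ¥472,192.50):
Base rate for 1751.11 is ¥6.20/unit.
Origin Astova qualifies under the Cororia–Astova agreement and 1751.11 is covered: preferential rate Free applies instead.
The additional-duty order on 1751.11 targets Fenar, not Astova; it does not apply.
Duty = ¥472,192.50 × 0% = ¥0.00.
Total = ¥35,743.15 + ¥92,352.79 + ¥0.00 = ¥128,095.94.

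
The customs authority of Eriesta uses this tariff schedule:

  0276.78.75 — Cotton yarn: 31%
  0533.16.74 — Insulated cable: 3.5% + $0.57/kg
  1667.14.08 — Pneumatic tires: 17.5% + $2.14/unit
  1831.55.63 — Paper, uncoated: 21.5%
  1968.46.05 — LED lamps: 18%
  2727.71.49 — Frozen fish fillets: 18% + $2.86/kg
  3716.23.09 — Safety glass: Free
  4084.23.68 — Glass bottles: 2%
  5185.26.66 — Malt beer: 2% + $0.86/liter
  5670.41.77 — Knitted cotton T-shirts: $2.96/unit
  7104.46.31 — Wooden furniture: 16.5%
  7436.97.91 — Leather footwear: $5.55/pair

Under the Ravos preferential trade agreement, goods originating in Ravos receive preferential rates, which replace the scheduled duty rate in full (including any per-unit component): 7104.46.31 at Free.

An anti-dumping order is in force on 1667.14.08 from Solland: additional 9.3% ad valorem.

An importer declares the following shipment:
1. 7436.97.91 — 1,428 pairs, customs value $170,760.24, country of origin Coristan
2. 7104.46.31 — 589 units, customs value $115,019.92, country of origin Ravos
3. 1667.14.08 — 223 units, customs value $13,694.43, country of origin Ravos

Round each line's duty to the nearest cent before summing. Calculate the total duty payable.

$10,799.15

Line 1 (7436.97.91, Coristan, 1,428 pairs, $170,760.24):
Base rate for 7436.97.91 is $5.55/pair.
Duty = 1,428 × $5.55 = $7,925.40.
Line 2 (7104.46.31, Ravos, 589 units, $115,019.92):
Base rate for 7104.46.31 is 16.5%.
Origin Ravos qualifies under the Eriesta–Ravos agreement and 7104.46.31 is covered: preferential rate Free applies instead.
Duty = $115,019.92 × 0% = $0.00.
Line 3 (1667.14.08, Ravos, 223 units, $13,694.43):
Base rate for 1667.14.08 is 17.5% + $2.14/unit.
Origin Ravos is the FTA partner but 1667.14.08 is not on the preference list; base rate stands.
The additional-duty order on 1667.14.08 targets Solland, not Ravos; it does not apply.
Duty = $13,694.43 × 17.5% + 223 × $2.14 = $2,873.75.
Total = $7,925.40 + $0.00 + $2,873.75 = $10,799.15.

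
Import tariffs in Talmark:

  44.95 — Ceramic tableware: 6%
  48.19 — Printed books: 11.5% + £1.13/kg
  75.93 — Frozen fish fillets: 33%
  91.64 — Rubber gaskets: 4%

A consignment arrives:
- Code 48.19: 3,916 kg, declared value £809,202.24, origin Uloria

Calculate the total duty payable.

£97,483.34

Line 1 (48.19, Uloria, 3,916 kg, £809,202.24):
Base rate for 48.19 is 11.5% + £1.13/kg.
Duty = £809,202.24 × 11.5% + 3,916 × £1.13 = £97,483.34.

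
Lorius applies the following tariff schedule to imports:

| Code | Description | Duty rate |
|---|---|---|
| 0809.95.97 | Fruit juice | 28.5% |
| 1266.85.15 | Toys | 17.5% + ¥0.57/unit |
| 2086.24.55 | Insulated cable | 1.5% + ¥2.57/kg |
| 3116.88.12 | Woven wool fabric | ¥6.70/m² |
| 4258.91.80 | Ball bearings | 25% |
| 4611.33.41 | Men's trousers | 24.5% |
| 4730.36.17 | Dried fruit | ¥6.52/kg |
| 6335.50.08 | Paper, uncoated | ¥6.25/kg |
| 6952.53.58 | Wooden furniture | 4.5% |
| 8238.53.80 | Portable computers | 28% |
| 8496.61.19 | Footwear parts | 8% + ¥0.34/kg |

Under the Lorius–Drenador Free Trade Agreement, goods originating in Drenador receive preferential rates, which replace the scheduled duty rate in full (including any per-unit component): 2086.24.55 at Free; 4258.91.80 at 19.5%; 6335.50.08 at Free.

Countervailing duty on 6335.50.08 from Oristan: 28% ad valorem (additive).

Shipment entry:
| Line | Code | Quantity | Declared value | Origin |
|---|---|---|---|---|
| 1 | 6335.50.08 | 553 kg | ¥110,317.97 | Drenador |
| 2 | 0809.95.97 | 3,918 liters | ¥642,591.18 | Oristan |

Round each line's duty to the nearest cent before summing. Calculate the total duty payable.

¥183,138.49

Line 1 (6335.50.08, Drenador, 553 kg, ¥110,317.97):
Base rate for 6335.50.08 is ¥6.25/kg.
Origin Drenador qualifies under the Lorius–Drenador agreement and 6335.50.08 is covered: preferential rate Free applies instead.
The additional-duty order on 6335.50.08 targets Oristan, not Drenador; it does not apply.
Duty = ¥110,317.97 × 0% = ¥0.00.
Line 2 (0809.95.97, Oristan, 3,918 liters, ¥642,591.18):
Base rate for 0809.95.97 is 28.5%.
Duty = ¥642,591.18 × 28.5% = ¥183,138.49.
Total = ¥0.00 + ¥183,138.49 = ¥183,138.49.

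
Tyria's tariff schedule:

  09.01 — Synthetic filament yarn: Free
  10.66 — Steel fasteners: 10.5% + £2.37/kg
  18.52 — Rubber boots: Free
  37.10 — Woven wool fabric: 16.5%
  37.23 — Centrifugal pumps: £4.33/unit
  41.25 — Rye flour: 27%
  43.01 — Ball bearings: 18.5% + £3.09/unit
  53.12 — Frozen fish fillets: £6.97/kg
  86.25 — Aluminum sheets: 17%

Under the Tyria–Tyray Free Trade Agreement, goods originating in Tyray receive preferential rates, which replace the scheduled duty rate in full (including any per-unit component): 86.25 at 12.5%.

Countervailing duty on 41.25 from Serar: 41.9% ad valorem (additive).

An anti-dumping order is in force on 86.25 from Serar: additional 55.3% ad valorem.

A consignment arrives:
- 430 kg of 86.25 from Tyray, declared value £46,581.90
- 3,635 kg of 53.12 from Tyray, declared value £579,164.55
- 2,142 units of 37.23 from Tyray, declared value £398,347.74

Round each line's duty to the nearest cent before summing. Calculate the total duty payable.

£40,433.55

Line 1 (86.25, Tyray, 430 kg, £46,581.90):
Base rate for 86.25 is 17%.
Origin Tyray qualifies under the Tyria–Tyray agreement and 86.25 is covered: preferential rate 12.5% applies instead.
The additional-duty order on 86.25 targets Serar, not Tyray; it does not apply.
Duty = £46,581.90 × 12.5% = £5,822.74.
Line 2 (53.12, Tyray, 3,635 kg, £579,164.55):
Base rate for 53.12 is £6.97/kg.
Origin Tyray is the FTA partner but 53.12 is not on the preference list; base rate stands.
Duty = 3,635 × £6.97 = £25,335.95.
Line 3 (37.23, Tyray, 2,142 units, £398,347.74):
Base rate for 37.23 is £4.33/unit.
Origin Tyray is the FTA partner but 37.23 is not on the preference list; base rate stands.
Duty = 2,142 × £4.33 = £9,274.86.
Total = £5,822.74 + £25,335.95 + £9,274.86 = £40,433.55.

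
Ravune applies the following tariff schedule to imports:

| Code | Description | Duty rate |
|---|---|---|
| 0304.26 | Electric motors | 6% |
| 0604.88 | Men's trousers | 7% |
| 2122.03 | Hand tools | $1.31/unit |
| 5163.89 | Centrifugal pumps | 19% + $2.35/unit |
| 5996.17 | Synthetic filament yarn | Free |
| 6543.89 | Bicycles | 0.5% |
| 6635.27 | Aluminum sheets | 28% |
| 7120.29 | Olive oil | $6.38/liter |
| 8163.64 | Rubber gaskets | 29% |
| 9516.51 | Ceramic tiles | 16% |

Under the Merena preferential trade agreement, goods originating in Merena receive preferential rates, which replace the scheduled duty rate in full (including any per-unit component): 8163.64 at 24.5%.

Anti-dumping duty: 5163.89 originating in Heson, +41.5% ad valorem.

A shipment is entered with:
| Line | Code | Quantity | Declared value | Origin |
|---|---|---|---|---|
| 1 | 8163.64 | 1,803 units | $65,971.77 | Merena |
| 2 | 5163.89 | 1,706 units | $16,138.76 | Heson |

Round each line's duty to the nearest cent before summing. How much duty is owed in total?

Line 1 (8163.64, Merena, 1,803 units, $65,971.77):
Base rate for 8163.64 is 29%.
Origin Merena qualifies under the Ravune–Merena agreement and 8163.64 is covered: preferential rate 24.5% applies instead.
Duty = $65,971.77 × 24.5% = $16,163.08.
Line 2 (5163.89, Heson, 1,706 units, $16,138.76):
Base rate for 5163.89 is 19% + $2.35/unit.
Additional duty on 5163.89 from Heson: +41.5%. Applied ad valorem rate: 19% + 41.5% = 60.5%.
Duty = $16,138.76 × 60.5% + 1,706 × $2.35 = $13,773.05.
Total = $16,163.08 + $13,773.05 = $29,936.13.

$29,936.13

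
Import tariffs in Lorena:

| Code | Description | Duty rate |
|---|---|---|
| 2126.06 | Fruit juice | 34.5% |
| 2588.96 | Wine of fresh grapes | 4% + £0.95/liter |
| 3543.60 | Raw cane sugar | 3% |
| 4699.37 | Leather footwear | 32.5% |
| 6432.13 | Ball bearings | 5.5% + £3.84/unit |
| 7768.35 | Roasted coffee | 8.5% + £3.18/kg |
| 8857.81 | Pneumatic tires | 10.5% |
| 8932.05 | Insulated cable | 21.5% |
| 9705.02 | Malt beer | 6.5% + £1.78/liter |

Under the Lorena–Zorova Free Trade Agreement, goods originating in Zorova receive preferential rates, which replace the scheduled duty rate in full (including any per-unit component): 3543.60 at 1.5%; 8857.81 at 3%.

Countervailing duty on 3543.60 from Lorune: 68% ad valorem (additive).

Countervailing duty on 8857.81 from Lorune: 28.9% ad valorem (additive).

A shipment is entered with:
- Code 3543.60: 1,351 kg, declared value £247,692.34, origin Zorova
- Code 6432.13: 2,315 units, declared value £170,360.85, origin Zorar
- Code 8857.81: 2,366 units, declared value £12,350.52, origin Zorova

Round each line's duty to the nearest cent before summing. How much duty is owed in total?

£22,345.36

Line 1 (3543.60, Zorova, 1,351 kg, £247,692.34):
Base rate for 3543.60 is 3%.
Origin Zorova qualifies under the Lorena–Zorova agreement and 3543.60 is covered: preferential rate 1.5% applies instead.
The additional-duty order on 3543.60 targets Lorune, not Zorova; it does not apply.
Duty = £247,692.34 × 1.5% = £3,715.39.
Line 2 (6432.13, Zorar, 2,315 units, £170,360.85):
Base rate for 6432.13 is 5.5% + £3.84/unit.
Duty = £170,360.85 × 5.5% + 2,315 × £3.84 = £18,259.45.
Line 3 (8857.81, Zorova, 2,366 units, £12,350.52):
Base rate for 8857.81 is 10.5%.
Origin Zorova qualifies under the Lorena–Zorova agreement and 8857.81 is covered: preferential rate 3% applies instead.
The additional-duty order on 8857.81 targets Lorune, not Zorova; it does not apply.
Duty = £12,350.52 × 3% = £370.52.
Total = £3,715.39 + £18,259.45 + £370.52 = £22,345.36.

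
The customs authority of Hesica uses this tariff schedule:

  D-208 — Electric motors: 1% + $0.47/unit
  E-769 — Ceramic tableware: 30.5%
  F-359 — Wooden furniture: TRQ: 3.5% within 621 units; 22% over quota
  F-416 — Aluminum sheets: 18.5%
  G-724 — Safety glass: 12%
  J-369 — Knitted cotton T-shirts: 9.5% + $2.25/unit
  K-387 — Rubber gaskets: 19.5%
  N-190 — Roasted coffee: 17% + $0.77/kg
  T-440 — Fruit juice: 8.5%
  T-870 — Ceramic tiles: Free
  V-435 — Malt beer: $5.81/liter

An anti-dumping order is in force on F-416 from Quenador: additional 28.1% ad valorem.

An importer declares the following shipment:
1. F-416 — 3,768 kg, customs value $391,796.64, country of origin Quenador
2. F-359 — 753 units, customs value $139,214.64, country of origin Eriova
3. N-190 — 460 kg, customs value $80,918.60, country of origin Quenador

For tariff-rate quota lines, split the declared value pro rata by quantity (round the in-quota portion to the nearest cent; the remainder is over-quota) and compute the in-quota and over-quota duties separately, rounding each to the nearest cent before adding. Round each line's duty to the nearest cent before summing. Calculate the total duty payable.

$206,074.88

Line 1 (F-416, Quenador, 3,768 kg, $391,796.64):
Base rate for F-416 is 18.5%.
Additional duty on F-416 from Quenador: +28.1%. Applied ad valorem rate: 18.5% + 28.1% = 46.6%.
Duty = $391,796.64 × 46.6% = $182,577.23.
Line 2 (F-359, Eriova, 753 units, $139,214.64):
Code F-359 is under a tariff-rate quota (threshold 621 units). In-quota: 621 units at 3.5%; over-quota: 132 units at 22%.
Pro-rata value split: in-quota = $139,214.64 × 621/753 = $114,810.48; over-quota = $139,214.64 − $114,810.48 = $24,404.16.
In-quota duty = $114,810.48 × 3.5% = $4,018.37. Over-quota duty = $24,404.16 × 22% = $5,368.92.
Line duty = $4,018.37 + $5,368.92 = $9,387.29.
Line 3 (N-190, Quenador, 460 kg, $80,918.60):
Base rate for N-190 is 17% + $0.77/kg.
Duty = $80,918.60 × 17% + 460 × $0.77 = $14,110.36.
Total = $182,577.23 + $9,387.29 + $14,110.36 = $206,074.88.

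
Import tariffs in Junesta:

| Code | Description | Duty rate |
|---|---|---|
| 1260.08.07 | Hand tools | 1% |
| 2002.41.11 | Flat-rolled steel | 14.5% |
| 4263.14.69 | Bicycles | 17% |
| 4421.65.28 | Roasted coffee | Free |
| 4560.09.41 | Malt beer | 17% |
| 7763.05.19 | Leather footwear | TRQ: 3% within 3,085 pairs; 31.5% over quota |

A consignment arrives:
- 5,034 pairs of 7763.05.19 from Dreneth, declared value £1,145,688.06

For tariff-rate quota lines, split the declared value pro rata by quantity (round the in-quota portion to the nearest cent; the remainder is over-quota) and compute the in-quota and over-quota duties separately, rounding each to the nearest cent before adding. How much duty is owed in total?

Line 1 (7763.05.19, Dreneth, 5,034 pairs, £1,145,688.06):
Code 7763.05.19 is under a tariff-rate quota (threshold 3,085 pairs). In-quota: 3,085 pairs at 3%; over-quota: 1,949 pairs at 31.5%.
Pro-rata value split: in-quota = £1,145,688.06 × 3,085/5,034 = £702,115.15; over-quota = £1,145,688.06 − £702,115.15 = £443,572.91.
In-quota duty = £702,115.15 × 3% = £21,063.45. Over-quota duty = £443,572.91 × 31.5% = £139,725.47.
Line duty = £21,063.45 + £139,725.47 = £160,788.92.

£160,788.92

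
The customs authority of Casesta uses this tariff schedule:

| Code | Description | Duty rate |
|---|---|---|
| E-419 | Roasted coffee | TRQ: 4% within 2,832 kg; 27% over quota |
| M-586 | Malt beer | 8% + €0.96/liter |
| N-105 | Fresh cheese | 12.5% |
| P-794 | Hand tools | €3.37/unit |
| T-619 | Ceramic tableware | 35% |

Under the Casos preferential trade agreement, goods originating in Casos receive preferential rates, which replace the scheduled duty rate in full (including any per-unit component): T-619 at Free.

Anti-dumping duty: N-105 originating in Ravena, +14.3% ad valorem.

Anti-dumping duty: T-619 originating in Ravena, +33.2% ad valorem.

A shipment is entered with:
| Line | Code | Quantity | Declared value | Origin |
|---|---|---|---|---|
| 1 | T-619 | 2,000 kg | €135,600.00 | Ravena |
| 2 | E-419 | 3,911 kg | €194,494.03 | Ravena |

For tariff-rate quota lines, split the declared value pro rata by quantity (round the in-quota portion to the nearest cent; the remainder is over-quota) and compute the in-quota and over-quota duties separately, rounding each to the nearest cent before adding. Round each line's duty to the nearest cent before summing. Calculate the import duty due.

Line 1 (T-619, Ravena, 2,000 kg, €135,600.00):
Base rate for T-619 is 35%.
T-619 has an FTA preferential rate, but origin Ravena is not Casos; base rate stands.
Additional duty on T-619 from Ravena: +33.2%. Applied ad valorem rate: 35% + 33.2% = 68.2%.
Duty = €135,600.00 × 68.2% = €92,479.20.
Line 2 (E-419, Ravena, 3,911 kg, €194,494.03):
Code E-419 is under a tariff-rate quota (threshold 2,832 kg). In-quota: 2,832 kg at 4%; over-quota: 1,079 kg at 27%.
Pro-rata value split: in-quota = €194,494.03 × 2,832/3,911 = €140,835.36; over-quota = €194,494.03 − €140,835.36 = €53,658.67.
In-quota duty = €140,835.36 × 4% = €5,633.41. Over-quota duty = €53,658.67 × 27% = €14,487.84.
Line duty = €5,633.41 + €14,487.84 = €20,121.25.
Total = €92,479.20 + €20,121.25 = €112,600.45.

€112,600.45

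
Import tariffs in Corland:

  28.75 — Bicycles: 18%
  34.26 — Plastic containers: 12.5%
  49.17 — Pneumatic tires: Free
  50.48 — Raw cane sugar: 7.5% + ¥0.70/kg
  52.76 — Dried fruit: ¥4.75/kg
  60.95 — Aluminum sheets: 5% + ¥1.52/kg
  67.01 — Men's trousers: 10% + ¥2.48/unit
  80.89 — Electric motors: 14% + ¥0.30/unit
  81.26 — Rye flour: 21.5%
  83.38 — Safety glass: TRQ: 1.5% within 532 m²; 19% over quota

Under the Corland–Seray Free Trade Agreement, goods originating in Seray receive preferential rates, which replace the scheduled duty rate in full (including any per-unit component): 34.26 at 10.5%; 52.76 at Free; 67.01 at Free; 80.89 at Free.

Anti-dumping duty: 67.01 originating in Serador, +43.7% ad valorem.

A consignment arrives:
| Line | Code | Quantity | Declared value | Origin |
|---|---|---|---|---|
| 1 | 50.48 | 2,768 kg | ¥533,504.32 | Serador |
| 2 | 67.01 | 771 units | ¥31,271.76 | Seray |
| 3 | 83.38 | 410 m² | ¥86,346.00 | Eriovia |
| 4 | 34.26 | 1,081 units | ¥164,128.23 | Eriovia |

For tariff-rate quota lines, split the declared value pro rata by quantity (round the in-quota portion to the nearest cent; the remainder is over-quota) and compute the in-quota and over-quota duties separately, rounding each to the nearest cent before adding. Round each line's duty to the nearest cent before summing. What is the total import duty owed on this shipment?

Line 1 (50.48, Serador, 2,768 kg, ¥533,504.32):
Base rate for 50.48 is 7.5% + ¥0.70/kg.
Duty = ¥533,504.32 × 7.5% + 2,768 × ¥0.70 = ¥41,950.42.
Line 2 (67.01, Seray, 771 units, ¥31,271.76):
Base rate for 67.01 is 10% + ¥2.48/unit.
Origin Seray qualifies under the Corland–Seray agreement and 67.01 is covered: preferential rate Free applies instead.
The additional-duty order on 67.01 targets Serador, not Seray; it does not apply.
Duty = ¥31,271.76 × 0% = ¥0.00.
Line 3 (83.38, Eriovia, 410 m², ¥86,346.00):
Code 83.38 is under a tariff-rate quota (threshold 532 m²). Quantity 410 m² is within the quota, so the in-quota rate 1.5% applies to the full value.
Duty = ¥86,346.00 × 1.5% = ¥1,295.19.
Line 4 (34.26, Eriovia, 1,081 units, ¥164,128.23):
Base rate for 34.26 is 12.5%.
34.26 has an FTA preferential rate, but origin Eriovia is not Seray; base rate stands.
Duty = ¥164,128.23 × 12.5% = ¥20,516.03.
Total = ¥41,950.42 + ¥0.00 + ¥1,295.19 + ¥20,516.03 = ¥63,761.64.

¥63,761.64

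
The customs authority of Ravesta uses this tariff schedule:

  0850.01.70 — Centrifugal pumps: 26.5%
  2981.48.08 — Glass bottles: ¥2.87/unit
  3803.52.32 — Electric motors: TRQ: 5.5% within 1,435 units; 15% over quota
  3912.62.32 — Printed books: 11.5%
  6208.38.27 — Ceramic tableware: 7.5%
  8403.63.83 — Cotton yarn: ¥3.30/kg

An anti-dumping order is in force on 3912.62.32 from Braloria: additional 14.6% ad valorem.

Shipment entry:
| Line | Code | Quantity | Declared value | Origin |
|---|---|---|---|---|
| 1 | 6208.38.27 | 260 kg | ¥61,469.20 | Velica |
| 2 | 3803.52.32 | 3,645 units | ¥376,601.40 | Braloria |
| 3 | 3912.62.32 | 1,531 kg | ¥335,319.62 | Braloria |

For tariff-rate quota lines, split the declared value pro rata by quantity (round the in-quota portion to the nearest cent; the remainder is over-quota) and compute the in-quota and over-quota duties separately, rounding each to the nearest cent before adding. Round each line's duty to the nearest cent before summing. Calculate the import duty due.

¥134,533.72

Line 1 (6208.38.27, Velica, 260 kg, ¥61,469.20):
Base rate for 6208.38.27 is 7.5%.
Duty = ¥61,469.20 × 7.5% = ¥4,610.19.
Line 2 (3803.52.32, Braloria, 3,645 units, ¥376,601.40):
Code 3803.52.32 is under a tariff-rate quota (threshold 1,435 units). In-quota: 1,435 units at 5.5%; over-quota: 2,210 units at 15%.
Pro-rata value split: in-quota = ¥376,601.40 × 1,435/3,645 = ¥148,264.20; over-quota = ¥376,601.40 − ¥148,264.20 = ¥228,337.20.
In-quota duty = ¥148,264.20 × 5.5% = ¥8,154.53. Over-quota duty = ¥228,337.20 × 15% = ¥34,250.58.
Line duty = ¥8,154.53 + ¥34,250.58 = ¥42,405.11.
Line 3 (3912.62.32, Braloria, 1,531 kg, ¥335,319.62):
Base rate for 3912.62.32 is 11.5%.
Additional duty on 3912.62.32 from Braloria: +14.6%. Applied ad valorem rate: 11.5% + 14.6% = 26.1%.
Duty = ¥335,319.62 × 26.1% = ¥87,518.42.
Total = ¥4,610.19 + ¥42,405.11 + ¥87,518.42 = ¥134,533.72.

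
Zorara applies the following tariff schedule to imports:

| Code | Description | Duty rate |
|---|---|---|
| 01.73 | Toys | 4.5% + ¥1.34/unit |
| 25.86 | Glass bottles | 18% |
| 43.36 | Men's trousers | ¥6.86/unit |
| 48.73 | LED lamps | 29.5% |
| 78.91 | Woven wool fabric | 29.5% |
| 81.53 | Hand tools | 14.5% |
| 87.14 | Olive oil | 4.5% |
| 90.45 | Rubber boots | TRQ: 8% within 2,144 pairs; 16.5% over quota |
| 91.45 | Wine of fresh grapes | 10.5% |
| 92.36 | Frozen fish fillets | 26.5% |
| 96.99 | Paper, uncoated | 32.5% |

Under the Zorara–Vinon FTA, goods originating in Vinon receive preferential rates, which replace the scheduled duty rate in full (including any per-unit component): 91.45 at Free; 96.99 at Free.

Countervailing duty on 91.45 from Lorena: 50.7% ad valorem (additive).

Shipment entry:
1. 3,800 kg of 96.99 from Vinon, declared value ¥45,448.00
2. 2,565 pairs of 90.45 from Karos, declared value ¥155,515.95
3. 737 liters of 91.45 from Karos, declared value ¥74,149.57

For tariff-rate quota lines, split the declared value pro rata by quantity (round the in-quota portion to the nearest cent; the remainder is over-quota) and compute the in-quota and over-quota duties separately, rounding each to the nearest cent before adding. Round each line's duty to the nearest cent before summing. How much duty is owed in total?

¥22,396.62

Line 1 (96.99, Vinon, 3,800 kg, ¥45,448.00):
Base rate for 96.99 is 32.5%.
Origin Vinon qualifies under the Zorara–Vinon agreement and 96.99 is covered: preferential rate Free applies instead.
Duty = ¥45,448.00 × 0% = ¥0.00.
Line 2 (90.45, Karos, 2,565 pairs, ¥155,515.95):
Code 90.45 is under a tariff-rate quota (threshold 2,144 pairs). In-quota: 2,144 pairs at 8%; over-quota: 421 pairs at 16.5%.
Pro-rata value split: in-quota = ¥155,515.95 × 2,144/2,565 = ¥129,990.72; over-quota = ¥155,515.95 − ¥129,990.72 = ¥25,525.23.
In-quota duty = ¥129,990.72 × 8% = ¥10,399.26. Over-quota duty = ¥25,525.23 × 16.5% = ¥4,211.66.
Line duty = ¥10,399.26 + ¥4,211.66 = ¥14,610.92.
Line 3 (91.45, Karos, 737 liters, ¥74,149.57):
Base rate for 91.45 is 10.5%.
91.45 has an FTA preferential rate, but origin Karos is not Vinon; base rate stands.
The additional-duty order on 91.45 targets Lorena, not Karos; it does not apply.
Duty = ¥74,149.57 × 10.5% = ¥7,785.70.
Total = ¥0.00 + ¥14,610.92 + ¥7,785.70 = ¥22,396.62.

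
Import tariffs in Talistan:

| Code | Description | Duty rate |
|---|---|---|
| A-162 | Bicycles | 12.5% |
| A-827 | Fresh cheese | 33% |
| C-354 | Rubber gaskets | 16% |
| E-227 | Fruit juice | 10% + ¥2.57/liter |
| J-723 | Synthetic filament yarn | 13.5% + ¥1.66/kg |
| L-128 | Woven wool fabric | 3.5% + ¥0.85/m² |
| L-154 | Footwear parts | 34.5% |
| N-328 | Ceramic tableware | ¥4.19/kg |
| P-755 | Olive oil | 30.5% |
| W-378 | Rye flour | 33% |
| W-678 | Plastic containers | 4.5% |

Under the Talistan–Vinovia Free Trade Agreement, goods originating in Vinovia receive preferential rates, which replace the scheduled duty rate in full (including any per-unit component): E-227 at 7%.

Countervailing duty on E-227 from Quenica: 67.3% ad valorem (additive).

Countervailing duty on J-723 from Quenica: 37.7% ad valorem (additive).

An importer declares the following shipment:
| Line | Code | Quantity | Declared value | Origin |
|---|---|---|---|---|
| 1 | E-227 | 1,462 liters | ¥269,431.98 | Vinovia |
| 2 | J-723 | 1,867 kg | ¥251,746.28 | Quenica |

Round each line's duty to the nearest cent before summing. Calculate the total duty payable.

Line 1 (E-227, Vinovia, 1,462 liters, ¥269,431.98):
Base rate for E-227 is 10% + ¥2.57/liter.
Origin Vinovia qualifies under the Talistan–Vinovia agreement and E-227 is covered: preferential rate 7% applies instead.
The additional-duty order on E-227 targets Quenica, not Vinovia; it does not apply.
Duty = ¥269,431.98 × 7% = ¥18,860.24.
Line 2 (J-723, Quenica, 1,867 kg, ¥251,746.28):
Base rate for J-723 is 13.5% + ¥1.66/kg.
Additional duty on J-723 from Quenica: +37.7%. Applied ad valorem rate: 13.5% + 37.7% = 51.2%.
Duty = ¥251,746.28 × 51.2% + 1,867 × ¥1.66 = ¥131,993.32.
Total = ¥18,860.24 + ¥131,993.32 = ¥150,853.56.

¥150,853.56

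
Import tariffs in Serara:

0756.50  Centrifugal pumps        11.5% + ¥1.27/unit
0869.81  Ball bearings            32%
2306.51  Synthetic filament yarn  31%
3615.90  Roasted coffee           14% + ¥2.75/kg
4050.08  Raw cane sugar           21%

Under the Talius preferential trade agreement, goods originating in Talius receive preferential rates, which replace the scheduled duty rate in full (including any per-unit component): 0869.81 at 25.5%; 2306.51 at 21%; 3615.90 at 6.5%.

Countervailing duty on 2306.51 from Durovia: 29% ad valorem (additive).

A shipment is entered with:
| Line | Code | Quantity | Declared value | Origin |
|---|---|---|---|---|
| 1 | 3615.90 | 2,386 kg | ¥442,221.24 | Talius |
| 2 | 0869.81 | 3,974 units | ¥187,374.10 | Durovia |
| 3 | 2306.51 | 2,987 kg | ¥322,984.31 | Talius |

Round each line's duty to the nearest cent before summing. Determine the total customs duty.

¥156,530.80

Line 1 (3615.90, Talius, 2,386 kg, ¥442,221.24):
Base rate for 3615.90 is 14% + ¥2.75/kg.
Origin Talius qualifies under the Serara–Talius agreement and 3615.90 is covered: preferential rate 6.5% applies instead.
Duty = ¥442,221.24 × 6.5% = ¥28,744.38.
Line 2 (0869.81, Durovia, 3,974 units, ¥187,374.10):
Base rate for 0869.81 is 32%.
0869.81 has an FTA preferential rate, but origin Durovia is not Talius; base rate stands.
Duty = ¥187,374.10 × 32% = ¥59,959.71.
Line 3 (2306.51, Talius, 2,987 kg, ¥322,984.31):
Base rate for 2306.51 is 31%.
Origin Talius qualifies under the Serara–Talius agreement and 2306.51 is covered: preferential rate 21% applies instead.
The additional-duty order on 2306.51 targets Durovia, not Talius; it does not apply.
Duty = ¥322,984.31 × 21% = ¥67,826.71.
Total = ¥28,744.38 + ¥59,959.71 + ¥67,826.71 = ¥156,530.80.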